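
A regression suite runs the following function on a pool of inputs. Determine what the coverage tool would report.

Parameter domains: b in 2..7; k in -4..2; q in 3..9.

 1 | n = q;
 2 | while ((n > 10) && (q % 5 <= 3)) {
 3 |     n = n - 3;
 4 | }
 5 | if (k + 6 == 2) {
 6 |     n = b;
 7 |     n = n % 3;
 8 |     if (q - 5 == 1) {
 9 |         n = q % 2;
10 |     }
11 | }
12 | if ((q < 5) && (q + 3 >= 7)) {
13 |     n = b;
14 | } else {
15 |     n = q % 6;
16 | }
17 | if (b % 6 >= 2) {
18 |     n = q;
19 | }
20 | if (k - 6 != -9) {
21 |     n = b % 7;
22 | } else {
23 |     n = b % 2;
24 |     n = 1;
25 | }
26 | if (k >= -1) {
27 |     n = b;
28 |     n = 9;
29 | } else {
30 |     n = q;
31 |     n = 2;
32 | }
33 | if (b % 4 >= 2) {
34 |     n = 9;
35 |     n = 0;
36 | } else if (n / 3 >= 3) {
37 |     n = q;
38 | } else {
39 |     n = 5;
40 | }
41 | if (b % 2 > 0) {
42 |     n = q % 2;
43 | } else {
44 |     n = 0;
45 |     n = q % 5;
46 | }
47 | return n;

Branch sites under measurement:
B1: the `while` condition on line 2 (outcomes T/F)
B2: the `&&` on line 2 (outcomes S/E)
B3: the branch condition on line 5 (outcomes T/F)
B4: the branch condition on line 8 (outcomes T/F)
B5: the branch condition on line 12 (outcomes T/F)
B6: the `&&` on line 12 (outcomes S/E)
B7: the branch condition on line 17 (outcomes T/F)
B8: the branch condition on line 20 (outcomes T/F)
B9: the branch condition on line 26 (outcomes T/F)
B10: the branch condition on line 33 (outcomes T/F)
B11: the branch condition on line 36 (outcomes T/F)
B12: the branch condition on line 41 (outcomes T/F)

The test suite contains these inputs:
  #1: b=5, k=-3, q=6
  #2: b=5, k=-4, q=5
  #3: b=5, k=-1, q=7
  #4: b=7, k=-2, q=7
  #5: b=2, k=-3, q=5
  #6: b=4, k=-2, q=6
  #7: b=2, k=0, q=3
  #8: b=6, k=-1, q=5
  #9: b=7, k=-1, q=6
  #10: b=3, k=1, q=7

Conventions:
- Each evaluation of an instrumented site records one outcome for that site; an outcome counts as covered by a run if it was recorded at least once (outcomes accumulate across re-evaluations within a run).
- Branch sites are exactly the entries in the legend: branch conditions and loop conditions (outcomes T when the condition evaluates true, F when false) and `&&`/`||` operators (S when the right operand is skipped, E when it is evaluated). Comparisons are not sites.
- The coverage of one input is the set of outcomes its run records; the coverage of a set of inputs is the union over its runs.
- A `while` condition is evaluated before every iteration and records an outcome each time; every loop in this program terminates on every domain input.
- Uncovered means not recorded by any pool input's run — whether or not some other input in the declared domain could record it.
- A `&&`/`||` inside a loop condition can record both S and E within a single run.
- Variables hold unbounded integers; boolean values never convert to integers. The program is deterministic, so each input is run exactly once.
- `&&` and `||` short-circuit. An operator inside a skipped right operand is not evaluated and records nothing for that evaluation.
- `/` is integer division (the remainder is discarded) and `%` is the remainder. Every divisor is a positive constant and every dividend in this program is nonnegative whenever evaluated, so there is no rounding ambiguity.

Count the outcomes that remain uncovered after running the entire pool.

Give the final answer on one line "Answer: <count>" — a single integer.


input #1, b=5, k=-3, q=6: events B2->S, B1->F, B3->F, B6->S, B5->F, B7->T, B8->F, B9->F, B10->F, B11->F, B12->T; outcomes B1=F, B2=S, B3=F, B5=F, B6=S, B7=T, B8=F, B9=F, B10=F, B11=F, B12=T
input #2, b=5, k=-4, q=5: events B2->S, B1->F, B3->T, B4->F, B6->S, B5->F, B7->T, B8->T, B9->F, B10->F, B11->F, B12->T; outcomes B1=F, B2=S, B3=T, B4=F, B5=F, B6=S, B7=T, B8=T, B9=F, B10=F, B11=F, B12=T
input #3, b=5, k=-1, q=7: events B2->S, B1->F, B3->F, B6->S, B5->F, B7->T, B8->T, B9->T, B10->F, B11->T, B12->T; outcomes B1=F, B2=S, B3=F, B5=F, B6=S, B7=T, B8=T, B9=T, B10=F, B11=T, B12=T
input #4, b=7, k=-2, q=7: events B2->S, B1->F, B3->F, B6->S, B5->F, B7->F, B8->T, B9->F, B10->T, B12->T; outcomes B1=F, B2=S, B3=F, B5=F, B6=S, B7=F, B8=T, B9=F, B10=T, B12=T
input #5, b=2, k=-3, q=5: events B2->S, B1->F, B3->F, B6->S, B5->F, B7->T, B8->F, B9->F, B10->T, B12->F; outcomes B1=F, B2=S, B3=F, B5=F, B6=S, B7=T, B8=F, B9=F, B10=T, B12=F
input #6, b=4, k=-2, q=6: events B2->S, B1->F, B3->F, B6->S, B5->F, B7->T, B8->T, B9->F, B10->F, B11->F, B12->F; outcomes B1=F, B2=S, B3=F, B5=F, B6=S, B7=T, B8=T, B9=F, B10=F, B11=F, B12=F
input #7, b=2, k=0, q=3: events B2->S, B1->F, B3->F, B6->E, B5->F, B7->T, B8->T, B9->T, B10->T, B12->F; outcomes B1=F, B2=S, B3=F, B5=F, B6=E, B7=T, B8=T, B9=T, B10=T, B12=F
input #8, b=6, k=-1, q=5: events B2->S, B1->F, B3->F, B6->S, B5->F, B7->F, B8->T, B9->T, B10->T, B12->F; outcomes B1=F, B2=S, B3=F, B5=F, B6=S, B7=F, B8=T, B9=T, B10=T, B12=F
input #9, b=7, k=-1, q=6: events B2->S, B1->F, B3->F, B6->S, B5->F, B7->F, B8->T, B9->T, B10->T, B12->T; outcomes B1=F, B2=S, B3=F, B5=F, B6=S, B7=F, B8=T, B9=T, B10=T, B12=T
input #10, b=3, k=1, q=7: events B2->S, B1->F, B3->F, B6->S, B5->F, B7->T, B8->T, B9->T, B10->T, B12->T; outcomes B1=F, B2=S, B3=F, B5=F, B6=S, B7=T, B8=T, B9=T, B10=T, B12=T
union over the pool: B1=F, B2=S, B3=T, B3=F, B4=F, B5=F, B6=S, B6=E, B7=T, B7=F, B8=T, B8=F, B9=T, B9=F, B10=T, B10=F, B11=T, B11=F, B12=T, B12=F
uncovered (4 of 24): B1=T, B2=E, B4=T, B5=T
Answer: 4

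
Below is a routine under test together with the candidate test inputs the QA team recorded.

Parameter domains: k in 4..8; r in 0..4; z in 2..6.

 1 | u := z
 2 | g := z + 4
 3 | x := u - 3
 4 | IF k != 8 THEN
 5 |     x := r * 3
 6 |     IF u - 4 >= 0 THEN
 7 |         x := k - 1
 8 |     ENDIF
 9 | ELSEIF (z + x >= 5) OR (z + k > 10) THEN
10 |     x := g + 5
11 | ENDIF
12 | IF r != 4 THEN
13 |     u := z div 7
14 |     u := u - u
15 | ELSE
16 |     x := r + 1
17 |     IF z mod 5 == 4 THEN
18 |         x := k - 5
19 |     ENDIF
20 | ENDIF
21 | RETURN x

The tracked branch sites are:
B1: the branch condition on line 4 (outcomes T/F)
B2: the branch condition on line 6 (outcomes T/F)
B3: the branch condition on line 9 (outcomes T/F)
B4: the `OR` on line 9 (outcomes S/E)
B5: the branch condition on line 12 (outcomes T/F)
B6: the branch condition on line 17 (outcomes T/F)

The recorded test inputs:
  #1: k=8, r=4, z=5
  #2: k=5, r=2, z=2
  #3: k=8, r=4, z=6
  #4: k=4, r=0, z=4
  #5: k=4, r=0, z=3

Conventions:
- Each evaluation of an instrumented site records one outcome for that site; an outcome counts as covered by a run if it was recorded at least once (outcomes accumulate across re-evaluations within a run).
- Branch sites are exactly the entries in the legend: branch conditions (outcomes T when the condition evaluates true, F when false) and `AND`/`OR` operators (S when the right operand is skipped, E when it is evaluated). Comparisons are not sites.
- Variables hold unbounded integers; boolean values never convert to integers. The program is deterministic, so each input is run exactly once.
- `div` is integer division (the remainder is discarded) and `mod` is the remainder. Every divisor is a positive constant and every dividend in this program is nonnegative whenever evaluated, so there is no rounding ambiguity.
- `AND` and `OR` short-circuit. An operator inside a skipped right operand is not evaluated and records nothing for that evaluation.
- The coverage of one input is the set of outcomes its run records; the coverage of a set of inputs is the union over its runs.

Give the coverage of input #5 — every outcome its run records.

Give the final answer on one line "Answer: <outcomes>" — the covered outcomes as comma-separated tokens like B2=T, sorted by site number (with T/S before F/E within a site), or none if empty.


Event log for input #5 (k=4, r=0, z=3):
  B1->T, B2->F, B5->T
distinct outcomes covered: B1=T, B2=F, B5=T
Answer: B1=T, B2=F, B5=T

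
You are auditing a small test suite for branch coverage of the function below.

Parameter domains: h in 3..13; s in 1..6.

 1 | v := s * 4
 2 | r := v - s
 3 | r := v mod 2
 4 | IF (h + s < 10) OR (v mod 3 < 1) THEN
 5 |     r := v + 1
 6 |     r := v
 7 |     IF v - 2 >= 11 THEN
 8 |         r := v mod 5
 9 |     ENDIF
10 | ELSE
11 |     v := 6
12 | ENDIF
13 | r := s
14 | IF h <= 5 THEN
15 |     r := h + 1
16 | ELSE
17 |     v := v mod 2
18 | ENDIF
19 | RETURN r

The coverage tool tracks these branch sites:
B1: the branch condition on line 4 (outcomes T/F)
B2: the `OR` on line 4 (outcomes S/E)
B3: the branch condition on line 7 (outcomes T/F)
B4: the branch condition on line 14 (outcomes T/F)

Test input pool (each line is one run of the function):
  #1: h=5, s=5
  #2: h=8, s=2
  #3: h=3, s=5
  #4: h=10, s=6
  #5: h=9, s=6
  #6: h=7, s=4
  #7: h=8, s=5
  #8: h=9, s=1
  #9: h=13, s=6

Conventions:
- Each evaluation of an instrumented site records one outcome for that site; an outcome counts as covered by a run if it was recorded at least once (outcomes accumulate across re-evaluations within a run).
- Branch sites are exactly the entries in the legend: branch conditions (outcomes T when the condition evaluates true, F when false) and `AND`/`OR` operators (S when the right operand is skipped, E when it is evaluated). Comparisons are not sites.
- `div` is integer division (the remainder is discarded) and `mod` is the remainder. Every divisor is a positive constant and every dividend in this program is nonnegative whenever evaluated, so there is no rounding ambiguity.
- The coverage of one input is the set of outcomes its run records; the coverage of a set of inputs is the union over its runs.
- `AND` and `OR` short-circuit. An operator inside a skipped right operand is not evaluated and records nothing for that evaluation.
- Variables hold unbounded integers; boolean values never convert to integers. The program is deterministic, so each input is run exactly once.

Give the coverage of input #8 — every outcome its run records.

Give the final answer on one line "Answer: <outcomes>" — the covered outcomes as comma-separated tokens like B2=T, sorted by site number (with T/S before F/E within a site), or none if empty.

Running input #8 (h=9, s=1), event by event:
  B2->E, B1->F, B4->F
collecting distinct outcomes: B1=F, B2=E, B4=F

Answer: B1=F, B2=E, B4=F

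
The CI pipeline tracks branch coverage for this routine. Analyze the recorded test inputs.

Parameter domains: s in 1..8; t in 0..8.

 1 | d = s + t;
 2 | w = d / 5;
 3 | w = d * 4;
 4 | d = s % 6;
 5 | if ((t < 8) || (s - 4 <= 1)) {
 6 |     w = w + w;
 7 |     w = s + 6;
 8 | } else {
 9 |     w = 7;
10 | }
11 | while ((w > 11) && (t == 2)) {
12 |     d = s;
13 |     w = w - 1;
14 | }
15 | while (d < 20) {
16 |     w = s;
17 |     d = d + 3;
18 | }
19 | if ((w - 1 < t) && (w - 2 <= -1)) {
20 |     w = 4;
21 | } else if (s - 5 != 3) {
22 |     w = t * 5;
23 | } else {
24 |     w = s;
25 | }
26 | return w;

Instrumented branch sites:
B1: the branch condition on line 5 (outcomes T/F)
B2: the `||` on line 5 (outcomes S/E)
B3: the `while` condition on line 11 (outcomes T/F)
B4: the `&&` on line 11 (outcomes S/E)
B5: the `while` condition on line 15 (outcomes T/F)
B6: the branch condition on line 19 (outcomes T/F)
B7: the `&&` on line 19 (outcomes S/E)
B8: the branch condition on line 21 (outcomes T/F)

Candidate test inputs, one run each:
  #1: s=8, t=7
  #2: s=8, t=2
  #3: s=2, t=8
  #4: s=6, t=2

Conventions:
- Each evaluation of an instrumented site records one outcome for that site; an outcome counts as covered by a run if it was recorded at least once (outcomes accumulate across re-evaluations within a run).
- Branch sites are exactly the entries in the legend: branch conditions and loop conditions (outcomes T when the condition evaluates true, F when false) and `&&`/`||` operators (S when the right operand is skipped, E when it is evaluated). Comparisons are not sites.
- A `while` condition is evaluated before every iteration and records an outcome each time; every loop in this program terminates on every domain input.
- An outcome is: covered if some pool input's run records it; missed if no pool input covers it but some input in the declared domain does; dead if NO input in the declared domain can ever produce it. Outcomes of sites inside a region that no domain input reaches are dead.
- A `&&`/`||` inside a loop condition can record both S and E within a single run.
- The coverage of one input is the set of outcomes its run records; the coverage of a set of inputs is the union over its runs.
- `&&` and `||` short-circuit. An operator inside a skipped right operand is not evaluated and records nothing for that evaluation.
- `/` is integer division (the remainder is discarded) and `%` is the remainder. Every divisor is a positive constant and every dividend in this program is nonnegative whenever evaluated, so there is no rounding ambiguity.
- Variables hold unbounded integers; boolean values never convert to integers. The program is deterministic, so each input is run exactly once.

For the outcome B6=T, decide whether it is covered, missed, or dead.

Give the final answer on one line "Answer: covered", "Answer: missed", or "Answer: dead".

no pool input records B6=T
but domain input (s=1, t=1) does record it -> reachable, so missed

Answer: missed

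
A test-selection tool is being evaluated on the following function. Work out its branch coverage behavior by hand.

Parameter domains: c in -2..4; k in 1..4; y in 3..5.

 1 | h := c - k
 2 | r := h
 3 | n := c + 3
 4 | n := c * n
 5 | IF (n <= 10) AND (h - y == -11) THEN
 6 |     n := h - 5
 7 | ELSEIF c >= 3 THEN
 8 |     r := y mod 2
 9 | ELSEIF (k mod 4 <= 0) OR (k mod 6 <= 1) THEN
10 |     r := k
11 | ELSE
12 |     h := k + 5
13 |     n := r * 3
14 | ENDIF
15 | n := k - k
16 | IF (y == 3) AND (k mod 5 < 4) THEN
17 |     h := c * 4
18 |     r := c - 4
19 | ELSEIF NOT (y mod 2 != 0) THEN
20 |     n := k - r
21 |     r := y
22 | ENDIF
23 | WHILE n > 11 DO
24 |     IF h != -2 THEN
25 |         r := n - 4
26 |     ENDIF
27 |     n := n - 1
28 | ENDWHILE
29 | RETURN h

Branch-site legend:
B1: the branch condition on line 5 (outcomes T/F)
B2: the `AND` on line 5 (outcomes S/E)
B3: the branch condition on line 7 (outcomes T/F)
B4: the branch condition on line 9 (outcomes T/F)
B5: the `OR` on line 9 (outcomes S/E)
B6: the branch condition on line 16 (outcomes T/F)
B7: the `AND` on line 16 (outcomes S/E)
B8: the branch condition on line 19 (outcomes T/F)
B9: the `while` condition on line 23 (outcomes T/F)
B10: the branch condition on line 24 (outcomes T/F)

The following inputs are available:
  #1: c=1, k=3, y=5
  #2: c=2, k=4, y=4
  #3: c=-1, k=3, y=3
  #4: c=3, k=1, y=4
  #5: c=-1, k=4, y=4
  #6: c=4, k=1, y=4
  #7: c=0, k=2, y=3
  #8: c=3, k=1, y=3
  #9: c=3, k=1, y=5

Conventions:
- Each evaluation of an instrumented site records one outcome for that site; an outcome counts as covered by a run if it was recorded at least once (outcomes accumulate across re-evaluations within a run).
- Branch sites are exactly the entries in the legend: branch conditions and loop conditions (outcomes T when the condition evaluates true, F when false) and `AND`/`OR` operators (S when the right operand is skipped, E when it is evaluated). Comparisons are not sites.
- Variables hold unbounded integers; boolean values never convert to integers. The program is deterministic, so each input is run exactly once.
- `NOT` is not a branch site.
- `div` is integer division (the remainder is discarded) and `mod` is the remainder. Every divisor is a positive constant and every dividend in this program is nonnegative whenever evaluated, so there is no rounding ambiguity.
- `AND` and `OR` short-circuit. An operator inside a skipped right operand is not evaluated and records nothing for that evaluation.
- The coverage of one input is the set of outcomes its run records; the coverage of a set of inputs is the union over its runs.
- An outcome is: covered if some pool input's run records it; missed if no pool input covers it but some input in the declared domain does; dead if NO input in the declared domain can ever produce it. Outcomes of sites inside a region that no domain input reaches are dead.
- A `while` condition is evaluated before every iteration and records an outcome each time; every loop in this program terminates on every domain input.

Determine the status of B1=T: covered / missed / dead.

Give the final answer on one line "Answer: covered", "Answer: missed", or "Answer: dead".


no pool input records B1=T
but domain input (c=-2, k=4, y=5) does record it -> reachable, so missed
Answer: missed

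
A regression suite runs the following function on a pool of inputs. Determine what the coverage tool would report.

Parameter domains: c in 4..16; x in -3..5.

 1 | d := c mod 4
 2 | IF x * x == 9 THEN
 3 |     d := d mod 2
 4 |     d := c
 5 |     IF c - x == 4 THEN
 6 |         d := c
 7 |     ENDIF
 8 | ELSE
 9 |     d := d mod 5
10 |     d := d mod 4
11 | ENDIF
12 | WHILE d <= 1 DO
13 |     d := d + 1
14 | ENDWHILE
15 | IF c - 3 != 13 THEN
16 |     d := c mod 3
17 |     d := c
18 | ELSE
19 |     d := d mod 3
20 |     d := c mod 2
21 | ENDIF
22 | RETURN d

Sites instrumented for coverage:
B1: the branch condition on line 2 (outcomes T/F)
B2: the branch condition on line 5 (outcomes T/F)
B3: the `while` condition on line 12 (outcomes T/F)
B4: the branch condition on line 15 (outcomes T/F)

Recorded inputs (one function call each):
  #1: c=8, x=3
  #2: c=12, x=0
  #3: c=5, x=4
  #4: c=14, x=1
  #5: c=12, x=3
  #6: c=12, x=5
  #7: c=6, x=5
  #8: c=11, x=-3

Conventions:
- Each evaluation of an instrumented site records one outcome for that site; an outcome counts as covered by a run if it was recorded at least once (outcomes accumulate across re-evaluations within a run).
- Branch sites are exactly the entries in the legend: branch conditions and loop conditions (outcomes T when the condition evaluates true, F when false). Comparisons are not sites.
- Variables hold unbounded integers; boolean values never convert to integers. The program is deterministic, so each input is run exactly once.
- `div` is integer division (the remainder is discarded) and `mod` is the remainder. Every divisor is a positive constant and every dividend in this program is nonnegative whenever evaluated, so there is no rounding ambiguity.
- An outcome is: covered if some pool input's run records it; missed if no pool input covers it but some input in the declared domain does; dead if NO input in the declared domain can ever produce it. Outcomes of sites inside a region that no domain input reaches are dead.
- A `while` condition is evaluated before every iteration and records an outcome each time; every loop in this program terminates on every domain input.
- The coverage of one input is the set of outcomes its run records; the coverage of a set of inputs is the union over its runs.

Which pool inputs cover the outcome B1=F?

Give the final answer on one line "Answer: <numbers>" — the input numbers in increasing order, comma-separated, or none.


input #1 (c=8, x=3): does not record B1=F
input #2 (c=12, x=0): records B1=F
input #3 (c=5, x=4): records B1=F
input #4 (c=14, x=1): records B1=F
input #5 (c=12, x=3): does not record B1=F
input #6 (c=12, x=5): records B1=F
input #7 (c=6, x=5): records B1=F
input #8 (c=11, x=-3): does not record B1=F
Answer: 2, 3, 4, 6, 7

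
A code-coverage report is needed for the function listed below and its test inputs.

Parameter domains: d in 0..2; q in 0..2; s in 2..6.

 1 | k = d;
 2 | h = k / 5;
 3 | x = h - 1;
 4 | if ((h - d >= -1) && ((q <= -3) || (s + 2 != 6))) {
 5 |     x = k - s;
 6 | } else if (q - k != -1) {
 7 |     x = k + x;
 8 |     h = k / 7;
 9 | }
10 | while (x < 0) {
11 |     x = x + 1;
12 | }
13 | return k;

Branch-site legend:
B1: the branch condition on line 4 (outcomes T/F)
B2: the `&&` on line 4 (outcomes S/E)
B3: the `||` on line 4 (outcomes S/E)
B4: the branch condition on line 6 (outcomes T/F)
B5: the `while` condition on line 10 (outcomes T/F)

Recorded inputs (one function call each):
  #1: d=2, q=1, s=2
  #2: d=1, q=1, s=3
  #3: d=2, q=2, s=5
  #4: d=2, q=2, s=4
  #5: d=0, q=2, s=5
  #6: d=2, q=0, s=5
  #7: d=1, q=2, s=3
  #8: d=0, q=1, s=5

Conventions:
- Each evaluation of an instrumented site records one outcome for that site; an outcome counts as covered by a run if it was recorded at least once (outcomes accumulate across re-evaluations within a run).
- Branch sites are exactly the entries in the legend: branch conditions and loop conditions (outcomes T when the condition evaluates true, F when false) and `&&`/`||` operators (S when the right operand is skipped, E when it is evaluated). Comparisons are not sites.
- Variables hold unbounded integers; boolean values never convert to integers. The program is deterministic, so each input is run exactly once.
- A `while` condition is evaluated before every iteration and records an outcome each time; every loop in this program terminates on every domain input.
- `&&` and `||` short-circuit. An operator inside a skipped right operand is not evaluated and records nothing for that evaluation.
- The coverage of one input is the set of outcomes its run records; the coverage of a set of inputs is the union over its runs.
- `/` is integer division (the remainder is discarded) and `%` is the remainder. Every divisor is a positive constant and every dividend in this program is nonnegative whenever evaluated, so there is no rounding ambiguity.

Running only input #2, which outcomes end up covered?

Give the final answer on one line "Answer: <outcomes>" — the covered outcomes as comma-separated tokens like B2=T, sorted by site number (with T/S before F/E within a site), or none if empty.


Running input #2 (d=1, q=1, s=3), event by event:
  B2->E, B3->E, B1->T, B5->T, B5->T, B5->F
deduplicating events, the covered set is: B1=T, B2=E, B3=E, B5=T, B5=F
Answer: B1=T, B2=E, B3=E, B5=T, B5=F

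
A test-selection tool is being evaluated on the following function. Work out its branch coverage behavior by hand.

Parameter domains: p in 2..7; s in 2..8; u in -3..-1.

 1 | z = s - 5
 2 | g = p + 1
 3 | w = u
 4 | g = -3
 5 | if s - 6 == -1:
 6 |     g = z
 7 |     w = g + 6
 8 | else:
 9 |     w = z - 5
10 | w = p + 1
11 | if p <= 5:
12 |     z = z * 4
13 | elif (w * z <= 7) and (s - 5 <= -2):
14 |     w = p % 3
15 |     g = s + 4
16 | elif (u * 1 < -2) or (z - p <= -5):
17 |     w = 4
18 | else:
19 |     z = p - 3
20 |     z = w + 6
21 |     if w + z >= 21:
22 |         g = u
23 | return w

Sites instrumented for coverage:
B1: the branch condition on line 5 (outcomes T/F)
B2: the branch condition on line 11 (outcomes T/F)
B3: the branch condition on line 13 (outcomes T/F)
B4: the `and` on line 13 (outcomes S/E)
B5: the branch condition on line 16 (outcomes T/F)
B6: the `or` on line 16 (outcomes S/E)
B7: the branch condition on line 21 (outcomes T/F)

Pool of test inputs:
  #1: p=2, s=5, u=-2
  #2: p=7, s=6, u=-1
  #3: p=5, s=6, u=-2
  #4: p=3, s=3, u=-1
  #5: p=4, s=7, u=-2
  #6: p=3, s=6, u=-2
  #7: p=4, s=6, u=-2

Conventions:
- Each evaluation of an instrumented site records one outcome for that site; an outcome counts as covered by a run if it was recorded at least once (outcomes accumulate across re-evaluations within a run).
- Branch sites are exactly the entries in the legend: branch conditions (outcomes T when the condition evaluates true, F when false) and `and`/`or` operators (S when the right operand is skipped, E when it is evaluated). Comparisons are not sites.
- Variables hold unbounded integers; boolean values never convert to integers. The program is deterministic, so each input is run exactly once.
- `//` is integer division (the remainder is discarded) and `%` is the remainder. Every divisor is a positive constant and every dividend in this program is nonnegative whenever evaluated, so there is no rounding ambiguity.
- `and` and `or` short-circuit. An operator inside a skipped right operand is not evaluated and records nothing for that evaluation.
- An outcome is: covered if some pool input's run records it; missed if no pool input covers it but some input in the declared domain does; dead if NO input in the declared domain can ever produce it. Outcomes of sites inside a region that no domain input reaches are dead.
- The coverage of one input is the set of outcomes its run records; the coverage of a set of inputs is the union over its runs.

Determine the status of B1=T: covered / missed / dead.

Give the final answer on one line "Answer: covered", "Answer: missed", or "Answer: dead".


B1=T is recorded by pool input(s) 1 -> covered
Answer: covered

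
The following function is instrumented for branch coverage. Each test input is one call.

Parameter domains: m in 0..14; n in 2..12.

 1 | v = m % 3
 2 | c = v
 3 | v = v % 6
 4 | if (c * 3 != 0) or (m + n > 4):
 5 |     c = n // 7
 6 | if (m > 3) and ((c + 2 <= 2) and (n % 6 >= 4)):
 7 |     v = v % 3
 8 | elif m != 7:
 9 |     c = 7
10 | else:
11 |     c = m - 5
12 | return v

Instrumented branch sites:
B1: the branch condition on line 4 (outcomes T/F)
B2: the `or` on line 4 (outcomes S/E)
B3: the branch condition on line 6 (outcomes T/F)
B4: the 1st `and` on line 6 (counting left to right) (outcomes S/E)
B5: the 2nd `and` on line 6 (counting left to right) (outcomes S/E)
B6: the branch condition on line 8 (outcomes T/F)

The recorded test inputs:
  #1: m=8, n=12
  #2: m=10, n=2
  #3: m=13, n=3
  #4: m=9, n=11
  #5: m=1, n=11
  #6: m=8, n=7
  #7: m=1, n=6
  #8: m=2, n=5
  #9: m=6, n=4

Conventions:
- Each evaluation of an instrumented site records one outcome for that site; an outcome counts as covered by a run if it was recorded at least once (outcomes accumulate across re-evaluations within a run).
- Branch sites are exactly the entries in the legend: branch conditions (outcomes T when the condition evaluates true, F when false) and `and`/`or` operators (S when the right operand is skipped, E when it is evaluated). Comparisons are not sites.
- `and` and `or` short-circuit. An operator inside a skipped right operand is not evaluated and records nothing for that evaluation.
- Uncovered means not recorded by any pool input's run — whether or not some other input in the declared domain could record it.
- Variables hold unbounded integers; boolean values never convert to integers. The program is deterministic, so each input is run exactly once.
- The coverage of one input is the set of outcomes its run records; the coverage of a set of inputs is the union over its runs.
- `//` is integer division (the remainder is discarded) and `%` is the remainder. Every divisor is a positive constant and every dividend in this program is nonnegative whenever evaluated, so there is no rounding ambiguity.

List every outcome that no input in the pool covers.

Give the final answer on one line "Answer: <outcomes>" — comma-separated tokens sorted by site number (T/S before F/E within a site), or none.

run #1 (m=8, n=12) runs B2->S, B1->T, B4->E, B5->S, B3->F, B6->T; records B1=T, B2=S, B3=F, B4=E, B5=S, B6=T
run #2 (m=10, n=2) runs B2->S, B1->T, B4->E, B5->E, B3->F, B6->T; records B1=T, B2=S, B3=F, B4=E, B5=E, B6=T
run #3 (m=13, n=3) runs B2->S, B1->T, B4->E, B5->E, B3->F, B6->T; records B1=T, B2=S, B3=F, B4=E, B5=E, B6=T
run #4 (m=9, n=11) runs B2->E, B1->T, B4->E, B5->S, B3->F, B6->T; records B1=T, B2=E, B3=F, B4=E, B5=S, B6=T
run #5 (m=1, n=11) runs B2->S, B1->T, B4->S, B3->F, B6->T; records B1=T, B2=S, B3=F, B4=S, B6=T
run #6 (m=8, n=7) runs B2->S, B1->T, B4->E, B5->S, B3->F, B6->T; records B1=T, B2=S, B3=F, B4=E, B5=S, B6=T
run #7 (m=1, n=6) runs B2->S, B1->T, B4->S, B3->F, B6->T; records B1=T, B2=S, B3=F, B4=S, B6=T
run #8 (m=2, n=5) runs B2->S, B1->T, B4->S, B3->F, B6->T; records B1=T, B2=S, B3=F, B4=S, B6=T
run #9 (m=6, n=4) runs B2->E, B1->T, B4->E, B5->E, B3->T; records B1=T, B2=E, B3=T, B4=E, B5=E
union over the pool: B1=T, B2=S, B2=E, B3=T, B3=F, B4=S, B4=E, B5=S, B5=E, B6=T
uncovered (2 of 12): B1=F, B6=F

Answer: B1=F, B6=F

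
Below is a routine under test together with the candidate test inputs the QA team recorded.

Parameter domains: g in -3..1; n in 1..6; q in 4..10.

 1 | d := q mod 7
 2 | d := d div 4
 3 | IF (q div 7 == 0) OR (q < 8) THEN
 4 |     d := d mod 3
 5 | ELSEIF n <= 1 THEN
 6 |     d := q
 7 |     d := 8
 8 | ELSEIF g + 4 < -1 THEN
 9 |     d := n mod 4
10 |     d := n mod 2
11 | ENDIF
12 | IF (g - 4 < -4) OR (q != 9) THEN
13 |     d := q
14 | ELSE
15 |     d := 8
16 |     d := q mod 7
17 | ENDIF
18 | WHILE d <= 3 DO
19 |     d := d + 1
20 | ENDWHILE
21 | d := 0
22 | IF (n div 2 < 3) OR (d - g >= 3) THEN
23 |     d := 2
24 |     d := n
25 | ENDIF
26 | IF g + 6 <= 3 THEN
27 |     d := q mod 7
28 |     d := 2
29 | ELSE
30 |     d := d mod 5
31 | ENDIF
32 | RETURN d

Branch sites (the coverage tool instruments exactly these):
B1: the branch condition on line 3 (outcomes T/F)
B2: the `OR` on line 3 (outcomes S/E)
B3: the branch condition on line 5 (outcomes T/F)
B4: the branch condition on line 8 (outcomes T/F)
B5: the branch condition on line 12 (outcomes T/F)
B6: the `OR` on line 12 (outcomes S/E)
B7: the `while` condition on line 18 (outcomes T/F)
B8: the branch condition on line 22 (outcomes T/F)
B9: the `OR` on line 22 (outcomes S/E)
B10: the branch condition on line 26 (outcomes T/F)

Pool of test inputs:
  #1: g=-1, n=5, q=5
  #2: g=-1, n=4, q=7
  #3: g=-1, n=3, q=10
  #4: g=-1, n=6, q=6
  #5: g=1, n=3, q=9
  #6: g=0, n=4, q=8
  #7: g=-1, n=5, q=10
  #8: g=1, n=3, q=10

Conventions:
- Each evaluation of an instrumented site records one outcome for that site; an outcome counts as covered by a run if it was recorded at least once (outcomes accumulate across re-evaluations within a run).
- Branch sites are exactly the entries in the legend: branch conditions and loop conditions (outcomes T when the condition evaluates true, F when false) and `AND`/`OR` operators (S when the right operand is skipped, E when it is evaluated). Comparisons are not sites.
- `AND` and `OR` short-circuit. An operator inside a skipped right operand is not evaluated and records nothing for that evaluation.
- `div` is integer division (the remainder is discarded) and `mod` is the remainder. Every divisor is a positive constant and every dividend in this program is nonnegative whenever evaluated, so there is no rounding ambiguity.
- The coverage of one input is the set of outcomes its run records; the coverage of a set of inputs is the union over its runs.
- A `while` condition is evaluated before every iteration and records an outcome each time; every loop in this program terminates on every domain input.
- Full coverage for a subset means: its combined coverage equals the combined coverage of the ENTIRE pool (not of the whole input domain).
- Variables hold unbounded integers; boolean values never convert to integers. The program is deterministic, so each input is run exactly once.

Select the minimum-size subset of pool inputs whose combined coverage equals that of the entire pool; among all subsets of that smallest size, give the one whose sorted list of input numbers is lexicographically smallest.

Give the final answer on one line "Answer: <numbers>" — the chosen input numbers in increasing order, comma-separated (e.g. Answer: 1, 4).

input #1, g=-1, n=5, q=5: events B2->S, B1->T, B6->S, B5->T, B7->F, B9->S, B8->T, B10->F; outcomes B1=T, B2=S, B5=T, B6=S, B7=F, B8=T, B9=S, B10=F
input #2, g=-1, n=4, q=7: events B2->E, B1->T, B6->S, B5->T, B7->F, B9->S, B8->T, B10->F; outcomes B1=T, B2=E, B5=T, B6=S, B7=F, B8=T, B9=S, B10=F
input #3, g=-1, n=3, q=10: events B2->E, B1->F, B3->F, B4->F, B6->S, B5->T, B7->F, B9->S, B8->T, B10->F; outcomes B1=F, B2=E, B3=F, B4=F, B5=T, B6=S, B7=F, B8=T, B9=S, B10=F
input #4, g=-1, n=6, q=6: events B2->S, B1->T, B6->S, B5->T, B7->F, B9->E, B8->F, B10->F; outcomes B1=T, B2=S, B5=T, B6=S, B7=F, B8=F, B9=E, B10=F
input #5, g=1, n=3, q=9: events B2->E, B1->F, B3->F, B4->F, B6->E, B5->F, B7->T, B7->T, B7->F, B9->S, B8->T, B10->F; outcomes B1=F, B2=E, B3=F, B4=F, B5=F, B6=E, B7=T, B7=F, B8=T, B9=S, B10=F
input #6, g=0, n=4, q=8: events B2->E, B1->F, B3->F, B4->F, B6->E, B5->T, B7->F, B9->S, B8->T, B10->F; outcomes B1=F, B2=E, B3=F, B4=F, B5=T, B6=E, B7=F, B8=T, B9=S, B10=F
input #7, g=-1, n=5, q=10: events B2->E, B1->F, B3->F, B4->F, B6->S, B5->T, B7->F, B9->S, B8->T, B10->F; outcomes B1=F, B2=E, B3=F, B4=F, B5=T, B6=S, B7=F, B8=T, B9=S, B10=F
input #8, g=1, n=3, q=10: events B2->E, B1->F, B3->F, B4->F, B6->E, B5->T, B7->F, B9->S, B8->T, B10->F; outcomes B1=F, B2=E, B3=F, B4=F, B5=T, B6=E, B7=F, B8=T, B9=S, B10=F
union over all inputs: B1=T, B1=F, B2=S, B2=E, B3=F, B4=F, B5=T, B5=F, B6=S, B6=E, B7=T, B7=F, B8=T, B8=F, B9=S, B9=E, B10=F (17 outcomes)
checked all size-1 subsets: none covers 17 outcomes (max 11/17)
at size 2, {4, 5} reaches all 17 outcomes; every lexicographically earlier size-2 subset fails

Answer: 4, 5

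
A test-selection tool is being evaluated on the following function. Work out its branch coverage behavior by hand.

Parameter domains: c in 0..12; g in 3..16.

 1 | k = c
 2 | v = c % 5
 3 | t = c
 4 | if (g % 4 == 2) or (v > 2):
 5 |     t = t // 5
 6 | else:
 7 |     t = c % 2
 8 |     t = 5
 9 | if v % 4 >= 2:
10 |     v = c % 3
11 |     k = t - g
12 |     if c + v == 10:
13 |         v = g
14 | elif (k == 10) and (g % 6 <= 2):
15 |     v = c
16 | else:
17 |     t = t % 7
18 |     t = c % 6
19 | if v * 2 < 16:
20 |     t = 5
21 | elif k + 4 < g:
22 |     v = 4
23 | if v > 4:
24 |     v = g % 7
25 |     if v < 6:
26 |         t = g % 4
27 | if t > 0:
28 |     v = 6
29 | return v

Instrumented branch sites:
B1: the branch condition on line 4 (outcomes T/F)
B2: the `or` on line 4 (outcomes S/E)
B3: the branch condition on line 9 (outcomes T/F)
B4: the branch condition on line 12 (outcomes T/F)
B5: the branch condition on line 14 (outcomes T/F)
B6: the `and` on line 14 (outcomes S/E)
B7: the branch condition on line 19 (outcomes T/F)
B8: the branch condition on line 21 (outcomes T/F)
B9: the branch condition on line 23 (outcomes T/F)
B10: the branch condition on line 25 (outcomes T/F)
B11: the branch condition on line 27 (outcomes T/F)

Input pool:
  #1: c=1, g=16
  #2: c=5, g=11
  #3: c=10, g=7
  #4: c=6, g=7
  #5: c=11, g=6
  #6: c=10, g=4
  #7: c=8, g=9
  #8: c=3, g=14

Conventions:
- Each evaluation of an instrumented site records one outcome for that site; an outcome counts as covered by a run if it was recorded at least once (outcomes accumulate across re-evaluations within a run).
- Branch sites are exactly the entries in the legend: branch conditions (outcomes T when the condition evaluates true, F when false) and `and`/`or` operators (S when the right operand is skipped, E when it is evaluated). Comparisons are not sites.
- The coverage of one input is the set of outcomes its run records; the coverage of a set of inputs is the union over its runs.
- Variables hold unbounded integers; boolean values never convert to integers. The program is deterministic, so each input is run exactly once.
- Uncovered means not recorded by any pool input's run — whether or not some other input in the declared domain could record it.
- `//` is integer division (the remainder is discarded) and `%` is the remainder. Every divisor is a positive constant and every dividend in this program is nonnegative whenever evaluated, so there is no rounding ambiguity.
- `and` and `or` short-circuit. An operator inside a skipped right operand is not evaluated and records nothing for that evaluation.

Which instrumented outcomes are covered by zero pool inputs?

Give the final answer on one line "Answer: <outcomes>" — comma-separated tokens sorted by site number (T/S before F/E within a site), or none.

#1 (c=1, g=16) -> B2->E, B1->F, B3->F, B6->S, B5->F, B7->T, B9->F, B11->T; covered: B1=F, B2=E, B3=F, B5=F, B6=S, B7=T, B9=F, B11=T
#2 (c=5, g=11) -> B2->E, B1->F, B3->F, B6->S, B5->F, B7->T, B9->F, B11->T; covered: B1=F, B2=E, B3=F, B5=F, B6=S, B7=T, B9=F, B11=T
#3 (c=10, g=7) -> B2->E, B1->F, B3->F, B6->E, B5->T, B7->F, B8->F, B9->T, B10->T, B11->T; covered: B1=F, B2=E, B3=F, B5=T, B6=E, B7=F, B8=F, B9=T, B10=T, B11=T
#4 (c=6, g=7) -> B2->E, B1->F, B3->F, B6->S, B5->F, B7->T, B9->F, B11->T; covered: B1=F, B2=E, B3=F, B5=F, B6=S, B7=T, B9=F, B11=T
#5 (c=11, g=6) -> B2->S, B1->T, B3->F, B6->S, B5->F, B7->T, B9->F, B11->T; covered: B1=T, B2=S, B3=F, B5=F, B6=S, B7=T, B9=F, B11=T
#6 (c=10, g=4) -> B2->E, B1->F, B3->F, B6->E, B5->F, B7->T, B9->F, B11->T; covered: B1=F, B2=E, B3=F, B5=F, B6=E, B7=T, B9=F, B11=T
#7 (c=8, g=9) -> B2->E, B1->T, B3->T, B4->T, B7->F, B8->T, B9->F, B11->T; covered: B1=T, B2=E, B3=T, B4=T, B7=F, B8=T, B9=F, B11=T
#8 (c=3, g=14) -> B2->S, B1->T, B3->T, B4->F, B7->T, B9->F, B11->T; covered: B1=T, B2=S, B3=T, B4=F, B7=T, B9=F, B11=T
union over the pool: B1=T, B1=F, B2=S, B2=E, B3=T, B3=F, B4=T, B4=F, B5=T, B5=F, B6=S, B6=E, B7=T, B7=F, B8=T, B8=F, B9=T, B9=F, B10=T, B11=T
uncovered (2 of 22): B10=F, B11=F

Answer: B10=F, B11=F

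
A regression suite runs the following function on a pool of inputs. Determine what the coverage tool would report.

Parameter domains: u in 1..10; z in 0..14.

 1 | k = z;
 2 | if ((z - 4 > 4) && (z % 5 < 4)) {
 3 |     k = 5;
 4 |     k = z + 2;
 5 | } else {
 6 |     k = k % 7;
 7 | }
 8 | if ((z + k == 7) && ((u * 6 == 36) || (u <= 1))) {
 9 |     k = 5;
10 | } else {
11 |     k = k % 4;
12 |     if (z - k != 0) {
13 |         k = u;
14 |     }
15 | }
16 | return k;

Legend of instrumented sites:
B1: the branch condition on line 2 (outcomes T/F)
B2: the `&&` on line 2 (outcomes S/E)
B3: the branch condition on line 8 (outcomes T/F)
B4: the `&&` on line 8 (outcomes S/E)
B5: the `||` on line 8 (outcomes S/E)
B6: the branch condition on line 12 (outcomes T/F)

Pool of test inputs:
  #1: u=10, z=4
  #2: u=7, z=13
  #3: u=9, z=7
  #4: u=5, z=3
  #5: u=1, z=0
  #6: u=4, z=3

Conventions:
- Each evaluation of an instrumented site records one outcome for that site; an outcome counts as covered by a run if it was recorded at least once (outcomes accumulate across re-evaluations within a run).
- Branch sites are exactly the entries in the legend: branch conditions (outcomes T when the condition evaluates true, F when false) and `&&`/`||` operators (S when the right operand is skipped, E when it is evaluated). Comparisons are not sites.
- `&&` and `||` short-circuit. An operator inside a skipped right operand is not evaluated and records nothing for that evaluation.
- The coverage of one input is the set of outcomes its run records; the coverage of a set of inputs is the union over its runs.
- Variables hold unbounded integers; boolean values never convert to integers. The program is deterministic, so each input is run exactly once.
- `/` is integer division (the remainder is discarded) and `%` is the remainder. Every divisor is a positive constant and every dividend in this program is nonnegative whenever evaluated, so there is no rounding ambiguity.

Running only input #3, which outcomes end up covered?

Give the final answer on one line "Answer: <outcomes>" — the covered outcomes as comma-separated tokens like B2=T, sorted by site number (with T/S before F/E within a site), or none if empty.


Event log for input #3 (u=9, z=7):
  B2->S, B1->F, B4->E, B5->E, B3->F, B6->T
collecting distinct outcomes: B1=F, B2=S, B3=F, B4=E, B5=E, B6=T
Answer: B1=F, B2=S, B3=F, B4=E, B5=E, B6=T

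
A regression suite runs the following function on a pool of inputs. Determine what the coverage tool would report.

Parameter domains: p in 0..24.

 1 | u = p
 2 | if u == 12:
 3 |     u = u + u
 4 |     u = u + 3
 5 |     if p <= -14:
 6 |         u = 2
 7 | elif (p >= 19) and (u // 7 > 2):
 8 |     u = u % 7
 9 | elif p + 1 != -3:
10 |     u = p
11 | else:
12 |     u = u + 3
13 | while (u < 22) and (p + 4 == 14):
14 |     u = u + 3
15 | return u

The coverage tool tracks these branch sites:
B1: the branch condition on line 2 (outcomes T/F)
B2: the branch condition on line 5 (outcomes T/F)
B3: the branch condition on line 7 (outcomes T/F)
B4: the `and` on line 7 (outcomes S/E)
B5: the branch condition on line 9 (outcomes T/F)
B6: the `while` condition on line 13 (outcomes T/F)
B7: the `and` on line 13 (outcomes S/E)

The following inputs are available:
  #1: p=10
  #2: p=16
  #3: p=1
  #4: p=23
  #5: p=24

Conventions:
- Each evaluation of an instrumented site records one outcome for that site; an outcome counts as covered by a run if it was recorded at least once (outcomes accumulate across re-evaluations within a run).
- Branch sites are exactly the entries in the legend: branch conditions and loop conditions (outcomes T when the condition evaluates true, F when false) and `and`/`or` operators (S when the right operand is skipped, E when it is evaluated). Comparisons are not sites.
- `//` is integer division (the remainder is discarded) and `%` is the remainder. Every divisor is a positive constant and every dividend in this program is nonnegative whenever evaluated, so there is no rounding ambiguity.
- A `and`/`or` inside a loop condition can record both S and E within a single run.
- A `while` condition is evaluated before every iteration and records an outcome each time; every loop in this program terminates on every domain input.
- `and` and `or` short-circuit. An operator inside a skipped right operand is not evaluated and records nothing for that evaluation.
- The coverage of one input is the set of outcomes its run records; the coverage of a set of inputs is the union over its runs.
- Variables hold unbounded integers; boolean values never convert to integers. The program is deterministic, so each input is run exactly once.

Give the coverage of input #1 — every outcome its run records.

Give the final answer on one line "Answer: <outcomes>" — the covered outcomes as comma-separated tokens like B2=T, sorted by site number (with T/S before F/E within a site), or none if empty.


Event log for input #1 (p=10):
  B1->F, B4->S, B3->F, B5->T, B7->E, B6->T, B7->E, B6->T, B7->E, B6->T
  B7->E, B6->T, B7->S, B6->F
deduplicating events, the covered set is: B1=F, B3=F, B4=S, B5=T, B6=T, B6=F, B7=S, B7=E
Answer: B1=F, B3=F, B4=S, B5=T, B6=T, B6=F, B7=S, B7=E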